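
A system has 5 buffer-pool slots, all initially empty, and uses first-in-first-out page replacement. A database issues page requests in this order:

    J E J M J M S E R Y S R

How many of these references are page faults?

6

J → fault, frames [J]
E → fault, frames [J, E]
J → hit
M → fault, frames [J, E, M]
J → hit
M → hit
S → fault, frames [J, E, M, S]
E → hit
R → fault, frames [J, E, M, S, R]
Y → fault, evict J, frames [E, M, S, R, Y]
S → hit
R → hit
Page faults: 6.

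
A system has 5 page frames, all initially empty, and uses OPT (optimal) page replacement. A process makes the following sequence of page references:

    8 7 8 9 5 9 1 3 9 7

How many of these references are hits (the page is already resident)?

4

8 → fault, frames (8)
7 → fault, frames (8 7)
8 → hit
9 → fault, frames (8 7 9)
5 → fault, frames (8 7 9 5)
9 → hit
1 → fault, frames (8 7 9 5 1)
3 → fault, evict 1, frames (8 7 9 5 3)
9 → hit
7 → hit
Hits: 4.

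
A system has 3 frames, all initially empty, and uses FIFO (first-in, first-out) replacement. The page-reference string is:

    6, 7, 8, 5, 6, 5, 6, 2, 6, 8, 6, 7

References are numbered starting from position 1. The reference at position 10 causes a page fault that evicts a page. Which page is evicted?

pos 1: 6 → fault, frames [6]
pos 2: 7 → fault, frames [6, 7]
pos 3: 8 → fault, frames [6, 7, 8]
pos 4: 5 → fault, evict 6, frames [7, 8, 5]
pos 5: 6 → fault, evict 7, frames [8, 5, 6]
pos 6: 5 → hit
pos 7: 6 → hit
pos 8: 2 → fault, evict 8, frames [5, 6, 2]
pos 9: 6 → hit
pos 10: 8 → fault, evict 5, frames [6, 2, 8]
At position 10, page 5 is evicted.

5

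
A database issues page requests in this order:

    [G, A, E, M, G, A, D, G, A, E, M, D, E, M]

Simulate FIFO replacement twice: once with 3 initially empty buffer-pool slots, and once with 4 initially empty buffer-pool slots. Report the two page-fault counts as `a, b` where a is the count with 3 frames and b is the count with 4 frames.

9, 10

3 frames: F F F F F F F . . F F . . . → 9 faults.
4 frames: F F F F . . F F F F F F . . → 10 faults.
10 > 9: adding a frame increased faults — Belady's anomaly.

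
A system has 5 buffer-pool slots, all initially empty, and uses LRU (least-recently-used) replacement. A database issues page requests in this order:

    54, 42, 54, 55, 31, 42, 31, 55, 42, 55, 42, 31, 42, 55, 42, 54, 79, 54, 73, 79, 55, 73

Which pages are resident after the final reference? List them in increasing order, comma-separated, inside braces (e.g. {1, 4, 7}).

54 -> miss, frames [54]
42 -> miss, frames [54, 42]
54 -> hit
55 -> miss, frames [42, 54, 55]
31 -> miss, frames [42, 54, 55, 31]
42 -> hit
31 -> hit
55 -> hit
42 -> hit
55 -> hit
42 -> hit
31 -> hit
42 -> hit
55 -> hit
42 -> hit
54 -> hit
79 -> miss, frames [31, 55, 42, 54, 79]
54 -> hit
73 -> miss, evict 31, frames [55, 42, 79, 54, 73]
79 -> hit
55 -> hit
73 -> hit

{42, 54, 55, 73, 79}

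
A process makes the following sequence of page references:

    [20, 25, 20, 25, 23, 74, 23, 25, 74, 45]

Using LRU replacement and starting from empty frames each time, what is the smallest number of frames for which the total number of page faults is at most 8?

2

f=1: 10 faults
f=2: 7 faults
f=3: 5 faults
f=4: 5 faults
f=5: 5 faults
Smallest f with faults ≤ 8 is 2.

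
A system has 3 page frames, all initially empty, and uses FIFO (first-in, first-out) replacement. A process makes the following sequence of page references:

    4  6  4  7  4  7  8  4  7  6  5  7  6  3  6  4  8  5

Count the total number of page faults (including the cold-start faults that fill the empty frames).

13

4 → fault, frames {4}
6 → fault, frames {4,6}
4 → hit
7 → fault, frames {4,6,7}
4 → hit
7 → hit
8 → fault, evict 4, frames {6,7,8}
4 → fault, evict 6, frames {7,8,4}
7 → hit
6 → fault, evict 7, frames {8,4,6}
5 → fault, evict 8, frames {4,6,5}
7 → fault, evict 4, frames {6,5,7}
6 → hit
3 → fault, evict 6, frames {5,7,3}
6 → fault, evict 5, frames {7,3,6}
4 → fault, evict 7, frames {3,6,4}
8 → fault, evict 3, frames {6,4,8}
5 → fault, evict 6, frames {4,8,5}
Page faults: 13.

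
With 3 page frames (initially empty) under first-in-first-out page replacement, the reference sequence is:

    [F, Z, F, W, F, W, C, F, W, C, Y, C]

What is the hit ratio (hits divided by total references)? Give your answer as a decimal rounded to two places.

F: miss, frames (F)
Z: miss, frames (F Z)
F: hit
W: miss, frames (F Z W)
F: hit
W: hit
C: miss, evict F, frames (Z W C)
F: miss, evict Z, frames (W C F)
W: hit
C: hit
Y: miss, evict W, frames (C F Y)
C: hit
Hits: 6 of 12 references → 6/12 = 0.5000.

0.50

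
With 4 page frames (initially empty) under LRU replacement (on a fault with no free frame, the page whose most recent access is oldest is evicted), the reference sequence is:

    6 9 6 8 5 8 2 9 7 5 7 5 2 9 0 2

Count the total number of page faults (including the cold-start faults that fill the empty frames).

9

6 → fault, frames {6}
9 → fault, frames {6,9}
6 → hit
8 → fault, frames {9,6,8}
5 → fault, frames {9,6,8,5}
8 → hit
2 → fault, evict 9, frames {6,5,8,2}
9 → fault, evict 6, frames {5,8,2,9}
7 → fault, evict 5, frames {8,2,9,7}
5 → fault, evict 8, frames {2,9,7,5}
7 → hit
5 → hit
2 → hit
9 → hit
0 → fault, evict 7, frames {5,2,9,0}
2 → hit
Page faults: 9.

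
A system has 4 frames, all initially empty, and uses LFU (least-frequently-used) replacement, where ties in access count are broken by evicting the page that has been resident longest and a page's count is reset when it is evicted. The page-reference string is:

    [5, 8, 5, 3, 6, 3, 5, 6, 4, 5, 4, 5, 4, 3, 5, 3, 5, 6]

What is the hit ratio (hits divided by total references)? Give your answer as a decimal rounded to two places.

0.72

5: miss, frames (5)
8: miss, frames (5 8)
5: hit
3: miss, frames (5 8 3)
6: miss, frames (5 8 3 6)
3: hit
5: hit
6: hit
4: miss, evict 8, frames (5 3 6 4)
5: hit
4: hit
5: hit
4: hit
3: hit
5: hit
3: hit
5: hit
6: hit
Hits: 13 of 18 references → 13/18 = 0.7222.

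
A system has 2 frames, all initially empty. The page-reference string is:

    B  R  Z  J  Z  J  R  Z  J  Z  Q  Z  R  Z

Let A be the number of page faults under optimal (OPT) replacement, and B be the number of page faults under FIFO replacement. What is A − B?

Under OPT: F F F F . . F . F . F . F . → 8 faults.
Under FIFO: F F F F . . F F F . F F F . → 10 faults.
A − B = 8 − 10 = -2.

-2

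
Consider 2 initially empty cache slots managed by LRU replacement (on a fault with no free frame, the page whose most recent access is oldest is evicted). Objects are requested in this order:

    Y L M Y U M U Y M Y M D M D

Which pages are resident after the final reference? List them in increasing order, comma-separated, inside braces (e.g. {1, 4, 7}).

Y -> fault, frames (Y)
L -> fault, frames (Y L)
M -> fault, evict Y, frames (L M)
Y -> fault, evict L, frames (M Y)
U -> fault, evict M, frames (Y U)
M -> fault, evict Y, frames (U M)
U -> hit
Y -> fault, evict M, frames (U Y)
M -> fault, evict U, frames (Y M)
Y -> hit
M -> hit
D -> fault, evict Y, frames (M D)
M -> hit
D -> hit

{D, M}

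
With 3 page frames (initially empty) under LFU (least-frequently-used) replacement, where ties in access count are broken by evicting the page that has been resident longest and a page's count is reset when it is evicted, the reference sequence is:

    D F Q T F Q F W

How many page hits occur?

3

D: miss, frames {D}
F: miss, frames {D,F}
Q: miss, frames {D,F,Q}
T: miss, evict D, frames {F,Q,T}
F: hit
Q: hit
F: hit
W: miss, evict T, frames {F,Q,W}
Hits: 3.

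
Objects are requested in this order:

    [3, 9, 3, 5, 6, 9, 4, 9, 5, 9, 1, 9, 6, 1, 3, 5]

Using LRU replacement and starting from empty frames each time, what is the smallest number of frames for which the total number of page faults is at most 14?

f=1: 16 faults
f=2: 12 faults
f=3: 11 faults
f=4: 9 faults
f=5: 7 faults
f=6: 6 faults
Smallest f with faults ≤ 14 is 2.

2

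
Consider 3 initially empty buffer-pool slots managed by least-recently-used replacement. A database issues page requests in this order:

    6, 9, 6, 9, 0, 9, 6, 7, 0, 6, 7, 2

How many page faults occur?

6: miss, frames [6]
9: miss, frames [6, 9]
6: hit
9: hit
0: miss, frames [6, 9, 0]
9: hit
6: hit
7: miss, evict 0, frames [9, 6, 7]
0: miss, evict 9, frames [6, 7, 0]
6: hit
7: hit
2: miss, evict 0, frames [6, 7, 2]
Page faults: 6.

6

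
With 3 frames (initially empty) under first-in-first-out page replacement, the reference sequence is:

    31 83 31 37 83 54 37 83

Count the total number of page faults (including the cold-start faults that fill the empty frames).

31: miss, frames (31)
83: miss, frames (31 83)
31: hit
37: miss, frames (31 83 37)
83: hit
54: miss, evict 31, frames (83 37 54)
37: hit
83: hit
Page faults: 4.

4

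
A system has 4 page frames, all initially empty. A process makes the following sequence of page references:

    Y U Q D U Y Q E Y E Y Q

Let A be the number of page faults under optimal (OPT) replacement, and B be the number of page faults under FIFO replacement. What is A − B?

-1

Under OPT: F F F F . . . F . . . . → 5 faults.
Under FIFO: F F F F . . . F F . . . → 6 faults.
A − B = 5 − 6 = -1.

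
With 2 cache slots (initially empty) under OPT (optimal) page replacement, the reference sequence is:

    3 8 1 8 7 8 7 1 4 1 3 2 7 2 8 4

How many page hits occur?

5

3 -> fault, frames [3]
8 -> fault, frames [3, 8]
1 -> fault, evict 3, frames [8, 1]
8 -> hit
7 -> fault, evict 1, frames [8, 7]
8 -> hit
7 -> hit
1 -> fault, evict 8, frames [7, 1]
4 -> fault, evict 7, frames [1, 4]
1 -> hit
3 -> fault, evict 1, frames [4, 3]
2 -> fault, evict 3, frames [4, 2]
7 -> fault, evict 4, frames [2, 7]
2 -> hit
8 -> fault, evict 7, frames [2, 8]
4 -> fault, evict 8, frames [2, 4]
Hits: 5.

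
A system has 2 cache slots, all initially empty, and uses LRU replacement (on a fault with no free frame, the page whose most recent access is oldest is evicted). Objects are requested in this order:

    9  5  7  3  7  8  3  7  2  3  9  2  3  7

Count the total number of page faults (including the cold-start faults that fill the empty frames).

9: miss, frames [9]
5: miss, frames [9, 5]
7: miss, evict 9, frames [5, 7]
3: miss, evict 5, frames [7, 3]
7: hit
8: miss, evict 3, frames [7, 8]
3: miss, evict 7, frames [8, 3]
7: miss, evict 8, frames [3, 7]
2: miss, evict 3, frames [7, 2]
3: miss, evict 7, frames [2, 3]
9: miss, evict 2, frames [3, 9]
2: miss, evict 3, frames [9, 2]
3: miss, evict 9, frames [2, 3]
7: miss, evict 2, frames [3, 7]
Page faults: 13.

13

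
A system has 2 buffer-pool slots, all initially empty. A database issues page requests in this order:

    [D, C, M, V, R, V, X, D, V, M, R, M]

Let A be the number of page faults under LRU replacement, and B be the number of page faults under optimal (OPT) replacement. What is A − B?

Under LRU: F F F F F . F F F F F . → 10 faults.
Under OPT: F F F F F . F F . F F . → 9 faults.
A − B = 10 − 9 = 1.

1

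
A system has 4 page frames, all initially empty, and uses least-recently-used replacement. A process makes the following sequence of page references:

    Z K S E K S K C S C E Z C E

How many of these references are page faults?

Z -> miss, frames {Z}
K -> miss, frames {Z,K}
S -> miss, frames {Z,K,S}
E -> miss, frames {Z,K,S,E}
K -> hit
S -> hit
K -> hit
C -> miss, evict Z, frames {E,S,K,C}
S -> hit
C -> hit
E -> hit
Z -> miss, evict K, frames {S,C,E,Z}
C -> hit
E -> hit
Page faults: 6.

6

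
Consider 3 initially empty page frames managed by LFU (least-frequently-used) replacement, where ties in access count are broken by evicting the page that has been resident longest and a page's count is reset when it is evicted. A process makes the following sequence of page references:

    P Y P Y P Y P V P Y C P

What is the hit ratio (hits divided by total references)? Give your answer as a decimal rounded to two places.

0.67

P -> fault, frames (P)
Y -> fault, frames (P Y)
P -> hit
Y -> hit
P -> hit
Y -> hit
P -> hit
V -> fault, frames (P Y V)
P -> hit
Y -> hit
C -> fault, evict V, frames (P Y C)
P -> hit
Hits: 8 of 12 references → 8/12 = 0.6667.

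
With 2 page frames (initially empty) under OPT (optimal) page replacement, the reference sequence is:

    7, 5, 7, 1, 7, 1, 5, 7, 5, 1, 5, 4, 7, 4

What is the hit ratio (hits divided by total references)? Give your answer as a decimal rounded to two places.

7 -> fault, frames {7}
5 -> fault, frames {7,5}
7 -> hit
1 -> fault, evict 5, frames {7,1}
7 -> hit
1 -> hit
5 -> fault, evict 1, frames {7,5}
7 -> hit
5 -> hit
1 -> fault, evict 7, frames {5,1}
5 -> hit
4 -> fault, evict 1, frames {5,4}
7 -> fault, evict 5, frames {4,7}
4 -> hit
Hits: 7 of 14 references → 7/14 = 0.5000.

0.50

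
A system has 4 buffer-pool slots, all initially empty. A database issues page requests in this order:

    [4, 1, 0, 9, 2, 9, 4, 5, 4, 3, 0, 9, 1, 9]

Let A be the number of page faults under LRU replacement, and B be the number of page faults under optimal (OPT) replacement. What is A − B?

Under LRU: F F F F F . F F . F F F F . → 11 faults.
Under OPT: F F F F F . . F . F . . F . → 8 faults.
A − B = 11 − 8 = 3.

3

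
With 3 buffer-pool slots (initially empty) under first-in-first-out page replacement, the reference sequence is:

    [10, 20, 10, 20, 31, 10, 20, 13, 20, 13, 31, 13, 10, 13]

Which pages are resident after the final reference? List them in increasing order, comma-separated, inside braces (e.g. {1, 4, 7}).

{10, 13, 31}

10: miss, frames {10}
20: miss, frames {10,20}
10: hit
20: hit
31: miss, frames {10,20,31}
10: hit
20: hit
13: miss, evict 10, frames {20,31,13}
20: hit
13: hit
31: hit
13: hit
10: miss, evict 20, frames {31,13,10}
13: hit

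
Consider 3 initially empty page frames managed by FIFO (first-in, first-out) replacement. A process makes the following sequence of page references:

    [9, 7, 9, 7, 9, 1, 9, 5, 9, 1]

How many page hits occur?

9: miss, frames {9}
7: miss, frames {9,7}
9: hit
7: hit
9: hit
1: miss, frames {9,7,1}
9: hit
5: miss, evict 9, frames {7,1,5}
9: miss, evict 7, frames {1,5,9}
1: hit
Hits: 5.

5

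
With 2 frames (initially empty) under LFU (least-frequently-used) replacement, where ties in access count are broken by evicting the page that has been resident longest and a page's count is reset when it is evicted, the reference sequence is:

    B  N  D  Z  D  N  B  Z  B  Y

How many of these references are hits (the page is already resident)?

B -> miss, frames (B)
N -> miss, frames (B N)
D -> miss, evict B, frames (N D)
Z -> miss, evict N, frames (D Z)
D -> hit
N -> miss, evict Z, frames (D N)
B -> miss, evict N, frames (D B)
Z -> miss, evict B, frames (D Z)
B -> miss, evict Z, frames (D B)
Y -> miss, evict B, frames (D Y)
Hits: 1.

1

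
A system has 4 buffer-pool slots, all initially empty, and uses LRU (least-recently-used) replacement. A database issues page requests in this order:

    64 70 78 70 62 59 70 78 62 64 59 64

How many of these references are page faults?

7

64: fault, frames {64}
70: fault, frames {64,70}
78: fault, frames {64,70,78}
70: hit
62: fault, frames {64,78,70,62}
59: fault, evict 64, frames {78,70,62,59}
70: hit
78: hit
62: hit
64: fault, evict 59, frames {70,78,62,64}
59: fault, evict 70, frames {78,62,64,59}
64: hit
Page faults: 7.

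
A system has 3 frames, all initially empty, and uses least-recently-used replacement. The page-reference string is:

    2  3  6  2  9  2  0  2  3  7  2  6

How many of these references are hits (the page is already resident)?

4

2 -> miss, frames {2}
3 -> miss, frames {2,3}
6 -> miss, frames {2,3,6}
2 -> hit
9 -> miss, evict 3, frames {6,2,9}
2 -> hit
0 -> miss, evict 6, frames {9,2,0}
2 -> hit
3 -> miss, evict 9, frames {0,2,3}
7 -> miss, evict 0, frames {2,3,7}
2 -> hit
6 -> miss, evict 3, frames {7,2,6}
Hits: 4.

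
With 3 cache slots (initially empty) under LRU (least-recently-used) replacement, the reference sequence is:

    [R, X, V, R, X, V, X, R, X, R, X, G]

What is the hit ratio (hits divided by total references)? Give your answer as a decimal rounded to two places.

R → fault, frames {R}
X → fault, frames {R,X}
V → fault, frames {R,X,V}
R → hit
X → hit
V → hit
X → hit
R → hit
X → hit
R → hit
X → hit
G → fault, evict V, frames {R,X,G}
Hits: 8 of 12 references → 8/12 = 0.6667.

0.67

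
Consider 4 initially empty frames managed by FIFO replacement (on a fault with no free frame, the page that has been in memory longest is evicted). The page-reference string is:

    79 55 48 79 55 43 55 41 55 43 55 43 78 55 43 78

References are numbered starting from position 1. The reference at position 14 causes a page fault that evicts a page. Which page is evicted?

pos 1: 79 -> miss, frames [79]
pos 2: 55 -> miss, frames [79, 55]
pos 3: 48 -> miss, frames [79, 55, 48]
pos 4: 79 -> hit
pos 5: 55 -> hit
pos 6: 43 -> miss, frames [79, 55, 48, 43]
pos 7: 55 -> hit
pos 8: 41 -> miss, evict 79, frames [55, 48, 43, 41]
pos 9: 55 -> hit
pos 10: 43 -> hit
pos 11: 55 -> hit
pos 12: 43 -> hit
pos 13: 78 -> miss, evict 55, frames [48, 43, 41, 78]
pos 14: 55 -> miss, evict 48, frames [43, 41, 78, 55]
At position 14, page 48 is evicted.

48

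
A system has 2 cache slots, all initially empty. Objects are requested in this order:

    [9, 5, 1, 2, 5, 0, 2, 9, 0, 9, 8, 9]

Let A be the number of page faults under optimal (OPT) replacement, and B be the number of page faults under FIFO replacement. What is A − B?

Under OPT: F F F F . F . F . . F . → 7 faults.
Under FIFO: F F F F F F F F F . F F → 11 faults.
A − B = 7 − 11 = -4.

-4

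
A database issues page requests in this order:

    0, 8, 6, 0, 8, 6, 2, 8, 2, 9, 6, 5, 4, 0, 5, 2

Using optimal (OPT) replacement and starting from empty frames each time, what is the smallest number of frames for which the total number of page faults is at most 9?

3

f=1: 16 faults
f=2: 11 faults
f=3: 8 faults
f=4: 7 faults
f=5: 7 faults
f=6: 7 faults
f=7: 7 faults
Smallest f with faults ≤ 9 is 3.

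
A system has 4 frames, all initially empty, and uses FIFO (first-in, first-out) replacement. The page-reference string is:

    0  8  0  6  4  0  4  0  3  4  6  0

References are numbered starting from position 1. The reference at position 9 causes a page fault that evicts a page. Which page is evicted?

0

pos 1: 0: fault, frames {0}
pos 2: 8: fault, frames {0,8}
pos 3: 0: hit
pos 4: 6: fault, frames {0,8,6}
pos 5: 4: fault, frames {0,8,6,4}
pos 6: 0: hit
pos 7: 4: hit
pos 8: 0: hit
pos 9: 3: fault, evict 0, frames {8,6,4,3}
At position 9, page 0 is evicted.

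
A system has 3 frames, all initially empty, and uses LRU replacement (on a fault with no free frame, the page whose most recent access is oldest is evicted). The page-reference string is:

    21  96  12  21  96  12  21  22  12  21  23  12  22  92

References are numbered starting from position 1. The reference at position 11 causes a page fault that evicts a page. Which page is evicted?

22

pos 1: 21 -> miss, frames (21)
pos 2: 96 -> miss, frames (21 96)
pos 3: 12 -> miss, frames (21 96 12)
pos 4: 21 -> hit
pos 5: 96 -> hit
pos 6: 12 -> hit
pos 7: 21 -> hit
pos 8: 22 -> miss, evict 96, frames (12 21 22)
pos 9: 12 -> hit
pos 10: 21 -> hit
pos 11: 23 -> miss, evict 22, frames (12 21 23)
At position 11, page 22 is evicted.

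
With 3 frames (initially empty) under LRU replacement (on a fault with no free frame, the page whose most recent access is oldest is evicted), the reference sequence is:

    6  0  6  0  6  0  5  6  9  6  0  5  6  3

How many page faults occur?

6 -> miss, frames {6}
0 -> miss, frames {6,0}
6 -> hit
0 -> hit
6 -> hit
0 -> hit
5 -> miss, frames {6,0,5}
6 -> hit
9 -> miss, evict 0, frames {5,6,9}
6 -> hit
0 -> miss, evict 5, frames {9,6,0}
5 -> miss, evict 9, frames {6,0,5}
6 -> hit
3 -> miss, evict 0, frames {5,6,3}
Page faults: 7.

7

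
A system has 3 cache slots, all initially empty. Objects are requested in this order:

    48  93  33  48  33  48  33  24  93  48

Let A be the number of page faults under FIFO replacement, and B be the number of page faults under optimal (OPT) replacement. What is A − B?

1

Under FIFO: F F F . . . . F . F → 5 faults.
Under OPT: F F F . . . . F . . → 4 faults.
A − B = 5 − 4 = 1.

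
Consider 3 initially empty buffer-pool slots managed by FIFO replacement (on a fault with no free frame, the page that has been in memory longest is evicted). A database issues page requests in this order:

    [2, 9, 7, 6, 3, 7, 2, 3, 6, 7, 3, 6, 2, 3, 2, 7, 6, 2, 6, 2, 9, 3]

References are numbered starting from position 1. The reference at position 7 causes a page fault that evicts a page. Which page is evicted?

pos 1: 2 -> fault, frames (2)
pos 2: 9 -> fault, frames (2 9)
pos 3: 7 -> fault, frames (2 9 7)
pos 4: 6 -> fault, evict 2, frames (9 7 6)
pos 5: 3 -> fault, evict 9, frames (7 6 3)
pos 6: 7 -> hit
pos 7: 2 -> fault, evict 7, frames (6 3 2)
At position 7, page 7 is evicted.

7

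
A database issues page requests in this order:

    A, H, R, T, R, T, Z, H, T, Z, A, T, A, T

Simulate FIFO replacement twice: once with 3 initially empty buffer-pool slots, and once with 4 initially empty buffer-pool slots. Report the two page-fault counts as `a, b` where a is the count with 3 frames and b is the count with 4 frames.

3 frames: F F F F . . F F . . F F . . → 8 faults.
4 frames: F F F F . . F . . . F . . . → 6 faults.
6 < 8: adding a frame reduced faults, as is typical.

8, 6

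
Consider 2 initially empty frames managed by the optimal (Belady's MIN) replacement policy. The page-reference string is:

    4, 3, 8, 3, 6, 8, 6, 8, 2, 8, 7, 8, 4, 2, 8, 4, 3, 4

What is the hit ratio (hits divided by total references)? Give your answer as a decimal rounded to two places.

4 -> miss, frames (4)
3 -> miss, frames (4 3)
8 -> miss, evict 4, frames (3 8)
3 -> hit
6 -> miss, evict 3, frames (8 6)
8 -> hit
6 -> hit
8 -> hit
2 -> miss, evict 6, frames (8 2)
8 -> hit
7 -> miss, evict 2, frames (8 7)
8 -> hit
4 -> miss, evict 7, frames (8 4)
2 -> miss, evict 4, frames (8 2)
8 -> hit
4 -> miss, evict 2, frames (8 4)
3 -> miss, evict 8, frames (4 3)
4 -> hit
Hits: 8 of 18 references → 8/18 = 0.4444.

0.44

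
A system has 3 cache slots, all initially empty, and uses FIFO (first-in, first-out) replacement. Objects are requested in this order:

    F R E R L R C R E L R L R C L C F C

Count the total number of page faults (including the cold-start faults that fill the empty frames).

10

F: fault, frames {F}
R: fault, frames {F,R}
E: fault, frames {F,R,E}
R: hit
L: fault, evict F, frames {R,E,L}
R: hit
C: fault, evict R, frames {E,L,C}
R: fault, evict E, frames {L,C,R}
E: fault, evict L, frames {C,R,E}
L: fault, evict C, frames {R,E,L}
R: hit
L: hit
R: hit
C: fault, evict R, frames {E,L,C}
L: hit
C: hit
F: fault, evict E, frames {L,C,F}
C: hit
Page faults: 10.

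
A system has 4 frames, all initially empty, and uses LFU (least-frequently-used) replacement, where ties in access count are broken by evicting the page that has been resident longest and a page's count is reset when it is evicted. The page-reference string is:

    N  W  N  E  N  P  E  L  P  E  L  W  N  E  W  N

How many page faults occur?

6

N → fault, frames (N)
W → fault, frames (N W)
N → hit
E → fault, frames (N W E)
N → hit
P → fault, frames (N W E P)
E → hit
L → fault, evict W, frames (N E P L)
P → hit
E → hit
L → hit
W → fault, evict P, frames (N E L W)
N → hit
E → hit
W → hit
N → hit
Page faults: 6.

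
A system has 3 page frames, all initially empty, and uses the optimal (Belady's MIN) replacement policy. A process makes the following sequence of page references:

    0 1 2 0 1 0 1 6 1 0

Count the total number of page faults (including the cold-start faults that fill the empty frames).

0 -> miss, frames {0}
1 -> miss, frames {0,1}
2 -> miss, frames {0,1,2}
0 -> hit
1 -> hit
0 -> hit
1 -> hit
6 -> miss, evict 2, frames {0,1,6}
1 -> hit
0 -> hit
Page faults: 4.

4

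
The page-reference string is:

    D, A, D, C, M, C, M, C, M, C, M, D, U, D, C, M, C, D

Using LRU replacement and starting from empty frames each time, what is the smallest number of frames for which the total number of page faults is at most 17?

f=1: 18 faults
f=2: 9 faults
f=3: 7 faults
f=4: 5 faults
f=5: 5 faults
Smallest f with faults ≤ 17 is 2.

2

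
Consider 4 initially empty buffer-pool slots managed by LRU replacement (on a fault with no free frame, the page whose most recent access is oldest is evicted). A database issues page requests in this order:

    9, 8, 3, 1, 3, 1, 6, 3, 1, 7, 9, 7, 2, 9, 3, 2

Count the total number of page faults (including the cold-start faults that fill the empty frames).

9

9: fault, frames (9)
8: fault, frames (9 8)
3: fault, frames (9 8 3)
1: fault, frames (9 8 3 1)
3: hit
1: hit
6: fault, evict 9, frames (8 3 1 6)
3: hit
1: hit
7: fault, evict 8, frames (6 3 1 7)
9: fault, evict 6, frames (3 1 7 9)
7: hit
2: fault, evict 3, frames (1 9 7 2)
9: hit
3: fault, evict 1, frames (7 2 9 3)
2: hit
Page faults: 9.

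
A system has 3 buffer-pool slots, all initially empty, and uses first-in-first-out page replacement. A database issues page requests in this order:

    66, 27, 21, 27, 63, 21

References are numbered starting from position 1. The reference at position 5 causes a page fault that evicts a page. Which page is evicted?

66

pos 1: 66: miss, frames {66}
pos 2: 27: miss, frames {66,27}
pos 3: 21: miss, frames {66,27,21}
pos 4: 27: hit
pos 5: 63: miss, evict 66, frames {27,21,63}
At position 5, page 66 is evicted.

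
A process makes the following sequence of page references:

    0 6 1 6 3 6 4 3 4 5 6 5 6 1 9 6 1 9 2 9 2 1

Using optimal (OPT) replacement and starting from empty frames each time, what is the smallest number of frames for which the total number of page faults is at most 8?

4

f=1: 22 faults
f=2: 12 faults
f=3: 9 faults
f=4: 8 faults
f=5: 8 faults
f=6: 8 faults
f=7: 8 faults
f=8: 8 faults
Smallest f with faults ≤ 8 is 4.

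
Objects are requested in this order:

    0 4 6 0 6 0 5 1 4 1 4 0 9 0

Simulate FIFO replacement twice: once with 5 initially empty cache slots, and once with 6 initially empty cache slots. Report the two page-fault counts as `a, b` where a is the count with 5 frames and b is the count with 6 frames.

5 frames: F F F . . . F F . . . . F F → 7 faults.
6 frames: F F F . . . F F . . . . F . → 6 faults.
6 < 7: adding a frame reduced faults, as is typical.

7, 6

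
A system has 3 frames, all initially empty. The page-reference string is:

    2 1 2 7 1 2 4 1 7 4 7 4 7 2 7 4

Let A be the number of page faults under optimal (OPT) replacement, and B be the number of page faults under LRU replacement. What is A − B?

Under OPT: F F . F . . F . . . . . . F . . → 5 faults.
Under LRU: F F . F . . F . F . . . . F . . → 6 faults.
A − B = 5 − 6 = -1.

-1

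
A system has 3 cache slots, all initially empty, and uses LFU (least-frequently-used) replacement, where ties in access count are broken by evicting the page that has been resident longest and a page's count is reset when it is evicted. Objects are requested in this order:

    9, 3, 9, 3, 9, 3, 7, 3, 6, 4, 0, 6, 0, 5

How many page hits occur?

9 -> fault, frames {9}
3 -> fault, frames {9,3}
9 -> hit
3 -> hit
9 -> hit
3 -> hit
7 -> fault, frames {9,3,7}
3 -> hit
6 -> fault, evict 7, frames {9,3,6}
4 -> fault, evict 6, frames {9,3,4}
0 -> fault, evict 4, frames {9,3,0}
6 -> fault, evict 0, frames {9,3,6}
0 -> fault, evict 6, frames {9,3,0}
5 -> fault, evict 0, frames {9,3,5}
Hits: 5.

5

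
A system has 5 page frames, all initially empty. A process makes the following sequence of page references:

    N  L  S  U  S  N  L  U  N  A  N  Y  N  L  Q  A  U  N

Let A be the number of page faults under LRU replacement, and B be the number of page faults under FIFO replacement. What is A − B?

Under LRU: F F F F . . . . . F . F . . F . F . → 8 faults.
Under FIFO: F F F F . . . . . F . F F F F . F . → 10 faults.
A − B = 8 − 10 = -2.

-2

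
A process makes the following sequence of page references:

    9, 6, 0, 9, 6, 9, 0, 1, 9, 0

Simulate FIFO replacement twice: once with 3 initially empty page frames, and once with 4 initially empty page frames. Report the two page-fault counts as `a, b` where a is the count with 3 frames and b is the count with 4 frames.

3 frames: F F F . . . . F F . → 5 faults.
4 frames: F F F . . . . F . . → 4 faults.
4 < 5: adding a frame reduced faults, as is typical.

5, 4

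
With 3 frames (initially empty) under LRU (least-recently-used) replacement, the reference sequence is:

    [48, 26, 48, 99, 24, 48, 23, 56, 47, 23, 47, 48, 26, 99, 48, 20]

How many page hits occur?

5

48: miss, frames [48]
26: miss, frames [48, 26]
48: hit
99: miss, frames [26, 48, 99]
24: miss, evict 26, frames [48, 99, 24]
48: hit
23: miss, evict 99, frames [24, 48, 23]
56: miss, evict 24, frames [48, 23, 56]
47: miss, evict 48, frames [23, 56, 47]
23: hit
47: hit
48: miss, evict 56, frames [23, 47, 48]
26: miss, evict 23, frames [47, 48, 26]
99: miss, evict 47, frames [48, 26, 99]
48: hit
20: miss, evict 26, frames [99, 48, 20]
Hits: 5.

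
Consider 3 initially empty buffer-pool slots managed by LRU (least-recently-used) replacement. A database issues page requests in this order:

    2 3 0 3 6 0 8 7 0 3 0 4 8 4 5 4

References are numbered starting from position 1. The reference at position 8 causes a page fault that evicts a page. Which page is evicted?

pos 1: 2: miss, frames [2]
pos 2: 3: miss, frames [2, 3]
pos 3: 0: miss, frames [2, 3, 0]
pos 4: 3: hit
pos 5: 6: miss, evict 2, frames [0, 3, 6]
pos 6: 0: hit
pos 7: 8: miss, evict 3, frames [6, 0, 8]
pos 8: 7: miss, evict 6, frames [0, 8, 7]
At position 8, page 6 is evicted.

6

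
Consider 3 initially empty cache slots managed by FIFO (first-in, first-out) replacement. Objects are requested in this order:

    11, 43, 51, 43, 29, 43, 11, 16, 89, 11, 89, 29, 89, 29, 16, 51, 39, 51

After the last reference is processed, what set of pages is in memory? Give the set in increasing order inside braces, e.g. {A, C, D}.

11: miss, frames {11}
43: miss, frames {11,43}
51: miss, frames {11,43,51}
43: hit
29: miss, evict 11, frames {43,51,29}
43: hit
11: miss, evict 43, frames {51,29,11}
16: miss, evict 51, frames {29,11,16}
89: miss, evict 29, frames {11,16,89}
11: hit
89: hit
29: miss, evict 11, frames {16,89,29}
89: hit
29: hit
16: hit
51: miss, evict 16, frames {89,29,51}
39: miss, evict 89, frames {29,51,39}
51: hit

{29, 39, 51}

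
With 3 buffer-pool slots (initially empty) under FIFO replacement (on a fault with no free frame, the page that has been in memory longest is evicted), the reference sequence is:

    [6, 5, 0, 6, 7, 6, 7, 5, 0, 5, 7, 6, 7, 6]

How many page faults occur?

9

6: fault, frames {6}
5: fault, frames {6,5}
0: fault, frames {6,5,0}
6: hit
7: fault, evict 6, frames {5,0,7}
6: fault, evict 5, frames {0,7,6}
7: hit
5: fault, evict 0, frames {7,6,5}
0: fault, evict 7, frames {6,5,0}
5: hit
7: fault, evict 6, frames {5,0,7}
6: fault, evict 5, frames {0,7,6}
7: hit
6: hit
Page faults: 9.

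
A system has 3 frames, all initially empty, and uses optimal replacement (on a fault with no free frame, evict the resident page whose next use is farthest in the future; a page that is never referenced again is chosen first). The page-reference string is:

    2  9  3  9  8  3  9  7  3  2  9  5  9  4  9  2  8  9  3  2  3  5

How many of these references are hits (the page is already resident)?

11

2 → fault, frames [2]
9 → fault, frames [2, 9]
3 → fault, frames [2, 9, 3]
9 → hit
8 → fault, evict 2, frames [9, 3, 8]
3 → hit
9 → hit
7 → fault, evict 8, frames [9, 3, 7]
3 → hit
2 → fault, evict 7, frames [9, 3, 2]
9 → hit
5 → fault, evict 3, frames [9, 2, 5]
9 → hit
4 → fault, evict 5, frames [9, 2, 4]
9 → hit
2 → hit
8 → fault, evict 4, frames [9, 2, 8]
9 → hit
3 → fault, evict 8, frames [9, 2, 3]
2 → hit
3 → hit
5 → fault, evict 3, frames [9, 2, 5]
Hits: 11.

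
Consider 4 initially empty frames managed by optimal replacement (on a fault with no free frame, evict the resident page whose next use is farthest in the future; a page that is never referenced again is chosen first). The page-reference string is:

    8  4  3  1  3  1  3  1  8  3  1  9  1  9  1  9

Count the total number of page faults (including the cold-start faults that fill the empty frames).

5

8: miss, frames [8]
4: miss, frames [8, 4]
3: miss, frames [8, 4, 3]
1: miss, frames [8, 4, 3, 1]
3: hit
1: hit
3: hit
1: hit
8: hit
3: hit
1: hit
9: miss, evict 3, frames [8, 4, 1, 9]
1: hit
9: hit
1: hit
9: hit
Page faults: 5.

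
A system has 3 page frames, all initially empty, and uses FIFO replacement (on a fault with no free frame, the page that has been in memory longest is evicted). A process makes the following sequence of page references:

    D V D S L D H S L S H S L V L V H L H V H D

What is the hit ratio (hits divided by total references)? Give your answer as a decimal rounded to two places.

D -> fault, frames (D)
V -> fault, frames (D V)
D -> hit
S -> fault, frames (D V S)
L -> fault, evict D, frames (V S L)
D -> fault, evict V, frames (S L D)
H -> fault, evict S, frames (L D H)
S -> fault, evict L, frames (D H S)
L -> fault, evict D, frames (H S L)
S -> hit
H -> hit
S -> hit
L -> hit
V -> fault, evict H, frames (S L V)
L -> hit
V -> hit
H -> fault, evict S, frames (L V H)
L -> hit
H -> hit
V -> hit
H -> hit
D -> fault, evict L, frames (V H D)
Hits: 11 of 22 references → 11/22 = 0.5000.

0.50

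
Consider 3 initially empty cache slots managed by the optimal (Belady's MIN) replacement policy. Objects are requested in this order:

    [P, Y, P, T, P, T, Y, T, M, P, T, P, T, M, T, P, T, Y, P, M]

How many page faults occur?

P -> miss, frames [P]
Y -> miss, frames [P, Y]
P -> hit
T -> miss, frames [P, Y, T]
P -> hit
T -> hit
Y -> hit
T -> hit
M -> miss, evict Y, frames [P, T, M]
P -> hit
T -> hit
P -> hit
T -> hit
M -> hit
T -> hit
P -> hit
T -> hit
Y -> miss, evict T, frames [P, M, Y]
P -> hit
M -> hit
Page faults: 5.

5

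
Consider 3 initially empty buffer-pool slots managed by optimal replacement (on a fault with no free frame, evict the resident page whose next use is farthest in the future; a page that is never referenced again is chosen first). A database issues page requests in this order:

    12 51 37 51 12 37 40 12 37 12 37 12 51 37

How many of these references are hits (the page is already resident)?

12: miss, frames {12}
51: miss, frames {12,51}
37: miss, frames {12,51,37}
51: hit
12: hit
37: hit
40: miss, evict 51, frames {12,37,40}
12: hit
37: hit
12: hit
37: hit
12: hit
51: miss, evict 40, frames {12,37,51}
37: hit
Hits: 9.

9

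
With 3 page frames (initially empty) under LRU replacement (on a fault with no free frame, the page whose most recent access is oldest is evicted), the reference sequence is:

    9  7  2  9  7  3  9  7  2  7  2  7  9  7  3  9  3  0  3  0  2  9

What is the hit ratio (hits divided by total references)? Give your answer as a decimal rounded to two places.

0.59

9: fault, frames (9)
7: fault, frames (9 7)
2: fault, frames (9 7 2)
9: hit
7: hit
3: fault, evict 2, frames (9 7 3)
9: hit
7: hit
2: fault, evict 3, frames (9 7 2)
7: hit
2: hit
7: hit
9: hit
7: hit
3: fault, evict 2, frames (9 7 3)
9: hit
3: hit
0: fault, evict 7, frames (9 3 0)
3: hit
0: hit
2: fault, evict 9, frames (3 0 2)
9: fault, evict 3, frames (0 2 9)
Hits: 13 of 22 references → 13/22 = 0.5909.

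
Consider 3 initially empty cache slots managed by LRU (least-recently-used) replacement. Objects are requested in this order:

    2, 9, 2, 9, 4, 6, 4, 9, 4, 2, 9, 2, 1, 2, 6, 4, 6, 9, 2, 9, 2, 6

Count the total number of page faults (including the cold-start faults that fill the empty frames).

10

2 → miss, frames (2)
9 → miss, frames (2 9)
2 → hit
9 → hit
4 → miss, frames (2 9 4)
6 → miss, evict 2, frames (9 4 6)
4 → hit
9 → hit
4 → hit
2 → miss, evict 6, frames (9 4 2)
9 → hit
2 → hit
1 → miss, evict 4, frames (9 2 1)
2 → hit
6 → miss, evict 9, frames (1 2 6)
4 → miss, evict 1, frames (2 6 4)
6 → hit
9 → miss, evict 2, frames (4 6 9)
2 → miss, evict 4, frames (6 9 2)
9 → hit
2 → hit
6 → hit
Page faults: 10.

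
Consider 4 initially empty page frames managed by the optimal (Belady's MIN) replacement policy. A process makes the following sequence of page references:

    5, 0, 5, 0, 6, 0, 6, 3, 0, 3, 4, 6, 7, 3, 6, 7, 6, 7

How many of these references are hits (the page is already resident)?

12

5: miss, frames (5)
0: miss, frames (5 0)
5: hit
0: hit
6: miss, frames (5 0 6)
0: hit
6: hit
3: miss, frames (5 0 6 3)
0: hit
3: hit
4: miss, evict 0, frames (5 6 3 4)
6: hit
7: miss, evict 4, frames (5 6 3 7)
3: hit
6: hit
7: hit
6: hit
7: hit
Hits: 12.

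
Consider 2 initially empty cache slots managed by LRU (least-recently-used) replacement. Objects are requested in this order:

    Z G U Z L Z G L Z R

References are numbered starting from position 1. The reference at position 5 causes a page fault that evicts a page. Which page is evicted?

U

pos 1: Z: fault, frames (Z)
pos 2: G: fault, frames (Z G)
pos 3: U: fault, evict Z, frames (G U)
pos 4: Z: fault, evict G, frames (U Z)
pos 5: L: fault, evict U, frames (Z L)
At position 5, page U is evicted.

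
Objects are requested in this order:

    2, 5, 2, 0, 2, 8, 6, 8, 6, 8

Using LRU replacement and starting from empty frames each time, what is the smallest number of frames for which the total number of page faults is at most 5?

f=1: 10 faults
f=2: 5 faults
f=3: 5 faults
f=4: 5 faults
f=5: 5 faults
Smallest f with faults ≤ 5 is 2.

2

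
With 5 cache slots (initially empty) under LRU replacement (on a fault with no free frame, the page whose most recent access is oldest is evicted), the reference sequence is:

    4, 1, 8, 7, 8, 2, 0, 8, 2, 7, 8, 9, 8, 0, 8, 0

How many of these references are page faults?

7

4 -> miss, frames [4]
1 -> miss, frames [4, 1]
8 -> miss, frames [4, 1, 8]
7 -> miss, frames [4, 1, 8, 7]
8 -> hit
2 -> miss, frames [4, 1, 7, 8, 2]
0 -> miss, evict 4, frames [1, 7, 8, 2, 0]
8 -> hit
2 -> hit
7 -> hit
8 -> hit
9 -> miss, evict 1, frames [0, 2, 7, 8, 9]
8 -> hit
0 -> hit
8 -> hit
0 -> hit
Page faults: 7.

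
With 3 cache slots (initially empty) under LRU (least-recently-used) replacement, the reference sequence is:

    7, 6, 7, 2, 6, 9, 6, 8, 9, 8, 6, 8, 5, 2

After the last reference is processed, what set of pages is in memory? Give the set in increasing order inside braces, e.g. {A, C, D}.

{2, 5, 8}

7 -> miss, frames [7]
6 -> miss, frames [7, 6]
7 -> hit
2 -> miss, frames [6, 7, 2]
6 -> hit
9 -> miss, evict 7, frames [2, 6, 9]
6 -> hit
8 -> miss, evict 2, frames [9, 6, 8]
9 -> hit
8 -> hit
6 -> hit
8 -> hit
5 -> miss, evict 9, frames [6, 8, 5]
2 -> miss, evict 6, frames [8, 5, 2]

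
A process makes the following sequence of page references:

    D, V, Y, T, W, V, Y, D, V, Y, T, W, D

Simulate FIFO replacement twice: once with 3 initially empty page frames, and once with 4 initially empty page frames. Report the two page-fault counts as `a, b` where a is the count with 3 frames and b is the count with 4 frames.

10, 11

3 frames: F F F F F F F F . . F F . → 10 faults.
4 frames: F F F F F . . F F F F F F → 11 faults.
11 > 10: adding a frame increased faults — Belady's anomaly.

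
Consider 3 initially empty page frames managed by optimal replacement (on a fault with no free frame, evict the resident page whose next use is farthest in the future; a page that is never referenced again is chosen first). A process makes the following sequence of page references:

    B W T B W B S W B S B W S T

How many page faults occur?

5

B: fault, frames (B)
W: fault, frames (B W)
T: fault, frames (B W T)
B: hit
W: hit
B: hit
S: fault, evict T, frames (B W S)
W: hit
B: hit
S: hit
B: hit
W: hit
S: hit
T: fault, evict S, frames (B W T)
Page faults: 5.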